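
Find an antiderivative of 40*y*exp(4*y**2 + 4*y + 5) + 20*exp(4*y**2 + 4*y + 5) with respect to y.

5*exp(4*y**2 + 4*y + 5) + C

Let u = 4*y**2 + 4*y + 5, so du = (8*y + 4) dy.
Rewriting, the integral becomes 5·∫ e^u du = 5·e^u.
Substituting back, u = 4*y**2 + 4*y + 5.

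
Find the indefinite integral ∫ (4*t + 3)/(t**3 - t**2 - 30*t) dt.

-log(t)/10 + 9*log(t - 6)/22 - 17*log(t + 5)/55 + C

Factor the denominator: t*(t - 6)*(t + 5).
Partial-fraction decomposition: -17/(55*(t + 5)) + 9/(22*(t - 6)) - 1/(10*t).
Integrate each term: A/(t−a) contributes A·log|t−a|.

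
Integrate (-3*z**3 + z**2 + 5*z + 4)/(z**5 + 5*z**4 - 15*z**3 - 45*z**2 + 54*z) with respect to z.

Factor the denominator: z*(z - 3)*(z - 1)*(z + 3)*(z + 6).
Partial-fraction decomposition: 47/(81*(z + 6)) - 79/(216*(z + 3)) - 1/(8*(z - 1)) - 53/(324*(z - 3)) + 2/(27*z).
Integrate each term: A/(z−a) contributes A·log|z−a|.

2*log(z)/27 - 53*log(z - 3)/324 - log(z - 1)/8 - 79*log(z + 3)/216 + 47*log(z + 6)/81 + C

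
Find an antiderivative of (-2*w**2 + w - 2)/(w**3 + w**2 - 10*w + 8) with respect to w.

-4*log(w - 2)/3 + 3*log(w - 1)/5 - 19*log(w + 4)/15 + C

Factor the denominator: (w - 2)*(w - 1)*(w + 4).
Partial-fraction decomposition: -19/(15*(w + 4)) + 3/(5*(w - 1)) - 4/(3*(w - 2)).
Integrate each term: A/(w−a) contributes A·log|w−a|.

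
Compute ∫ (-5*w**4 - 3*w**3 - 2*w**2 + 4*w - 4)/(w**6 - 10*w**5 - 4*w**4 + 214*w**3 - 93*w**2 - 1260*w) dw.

log(w)/315 - 3277*log(w - 7)/1050 + 1767*log(w - 5)/320 - 373*log(w - 4)/147 + 94069*log(w + 3)/705600 + 179/(840*w + 2520) + C

Factor the denominator: w*(w - 7)*(w - 5)*(w - 4)*(w + 3)**2.
Partial-fraction decomposition: 94069/(705600*(w + 3)) - 179/(840*(w + 3)**2) - 373/(147*(w - 4)) + 1767/(320*(w - 5)) - 3277/(1050*(w - 7)) + 1/(315*w).
Integrate each term; A/(w−a) gives A·log|w−a|; A/(w−a)² gives −A/(w−a).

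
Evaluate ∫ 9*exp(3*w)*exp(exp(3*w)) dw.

Let u = exp(3*w), so du = (3*exp(3*w)) dw.
Rewriting, the integral becomes 3·∫ e^u du = 3·e^u.
Substituting back, u = exp(3*w).

3*exp(exp(3*w)) + C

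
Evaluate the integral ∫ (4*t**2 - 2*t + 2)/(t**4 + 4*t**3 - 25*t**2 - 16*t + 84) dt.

16*log(t - 3)/25 - 7*log(t - 2)/18 + 11*log(t + 2)/50 - 106*log(t + 7)/225 + C

Factor the denominator: (t - 3)*(t - 2)*(t + 2)*(t + 7).
Partial-fraction decomposition: -106/(225*(t + 7)) + 11/(50*(t + 2)) - 7/(18*(t - 2)) + 16/(25*(t - 3)).
Integrate each term: A/(t−a) contributes A·log|t−a|.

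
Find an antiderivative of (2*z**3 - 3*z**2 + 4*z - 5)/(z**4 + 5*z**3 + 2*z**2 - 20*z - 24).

7*log(z - 2)/80 - 283*log(z + 2)/16 + 98*log(z + 3)/5 - 41/(4*z + 8) + C

Factor the denominator: (z - 2)*(z + 2)**2*(z + 3).
Partial-fraction decomposition: 98/(5*(z + 3)) - 283/(16*(z + 2)) + 41/(4*(z + 2)**2) + 7/(80*(z - 2)).
Integrate each term; A/(z−a) gives A·log|z−a|; A/(z−a)² gives −A/(z−a).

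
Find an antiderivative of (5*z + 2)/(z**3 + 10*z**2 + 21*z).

Factor the denominator: z*(z + 3)*(z + 7).
Partial-fraction decomposition: -33/(28*(z + 7)) + 13/(12*(z + 3)) + 2/(21*z).
Integrate each term: A/(z−a) contributes A·log|z−a|.

2*log(z)/21 + 13*log(z + 3)/12 - 33*log(z + 7)/28 + C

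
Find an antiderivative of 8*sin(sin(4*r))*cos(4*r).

Let u = sin(4*r), so du = (4*cos(4*r)) dr.
Rewriting, the integral becomes 2·∫ sin(u) du = 2·-cos(u).
Substituting back, u = sin(4*r).

-2*cos(sin(4*r)) + C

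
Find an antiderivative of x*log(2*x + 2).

Use integration by parts with u = log(2*x + 2), dv = x dx.
Then du = 2/(2*x + 2) dx and v = x**2/2.

x**2*log(2*x + 2)/2 - x**2/4 + x/2 - log(x + 1)/2 + C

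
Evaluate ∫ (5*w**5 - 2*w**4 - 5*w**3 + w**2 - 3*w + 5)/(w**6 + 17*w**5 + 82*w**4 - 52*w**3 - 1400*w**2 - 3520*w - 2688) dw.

4297*log(w - 4)/31680 - 30259*log(w + 2)/14400 + 5279*log(w + 4)/192 - 40333*log(w + 6)/320 + 87047*log(w + 7)/825 - 137/(240*w + 480) + C

Factor the denominator: (w - 4)*(w + 2)**2*(w + 4)*(w + 6)*(w + 7).
Partial-fraction decomposition: 87047/(825*(w + 7)) - 40333/(320*(w + 6)) + 5279/(192*(w + 4)) - 30259/(14400*(w + 2)) + 137/(240*(w + 2)**2) + 4297/(31680*(w - 4)).
Integrate each term; A/(w−a) gives A·log|w−a|; A/(w−a)² gives −A/(w−a).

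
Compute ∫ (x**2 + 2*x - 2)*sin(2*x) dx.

Use integration by parts with u = x**2 + 2*x - 2, dv = sin(2*x) dx, so v = -cos(2*x)/2.
Apply parts 2 times (tabular method): alternate signs, differentiate u down to 0, integrate dv up.

-x**2*cos(2*x)/2 + x*sin(2*x)/2 - x*cos(2*x) + sin(2*x)/2 + 5*cos(2*x)/4 + C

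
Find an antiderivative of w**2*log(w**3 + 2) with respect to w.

w**3*log(w**3 + 2)/3 - w**3/3 + 2*log(w**3 + 2)/3 + C

Let u = w**3 + 2, so du = (3*w**2) dw.
The integral becomes (1/3)·∫ log(u) du; integrate by parts with u′=log(u), dv′=du.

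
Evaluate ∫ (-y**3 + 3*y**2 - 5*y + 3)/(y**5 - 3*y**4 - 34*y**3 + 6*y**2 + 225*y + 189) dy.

-57*log(y - 7)/800 + log(y - 3)/48 + 3*log(y + 1)/32 - 13*log(y + 3)/300 + 3/(5*y + 15) + C

Factor the denominator: (y - 7)*(y - 3)*(y + 1)*(y + 3)**2.
Partial-fraction decomposition: -13/(300*(y + 3)) - 3/(5*(y + 3)**2) + 3/(32*(y + 1)) + 1/(48*(y - 3)) - 57/(800*(y - 7)).
Integrate each term; A/(y−a) gives A·log|y−a|; A/(y−a)² gives −A/(y−a).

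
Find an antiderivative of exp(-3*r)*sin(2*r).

Let I denote the integral. Integrate by parts with u = sin(2*r), dv = exp(-3*r) dr, so v = -exp(-3*r)/3: I = -exp(-3*r)*sin(2*r)/3 + (2/3)·∫ exp(-3*r)*cos(2*r) dr.
Apply parts again with u = cos(2*r), dv = exp(-3*r) dr: ∫ exp(-3*r)*cos(2*r) dr = -exp(-3*r)*cos(2*r)/3 − (2/3)·I. Substituting back brings back I: I = -exp(-3*r)*sin(2*r)/3 - 2*exp(-3*r)*cos(2*r)/9 − (4/9)·I.
Solving for I: (1 + 4/9)·I equals the remaining terms, so I = (9/13)·(-exp(-3*r)*sin(2*r)/3 - 2*exp(-3*r)*cos(2*r)/9).

-3*exp(-3*r)*sin(2*r)/13 - 2*exp(-3*r)*cos(2*r)/13 + C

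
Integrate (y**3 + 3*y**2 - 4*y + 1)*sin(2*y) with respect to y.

-y**3*cos(2*y)/2 + 3*y**2*sin(2*y)/4 - 3*y**2*cos(2*y)/2 + 3*y*sin(2*y)/2 + 11*y*cos(2*y)/4 - 11*sin(2*y)/8 + cos(2*y)/4 + C

Use integration by parts with u = y**3 + 3*y**2 - 4*y + 1, dv = sin(2*y) dy, so v = -cos(2*y)/2.
Apply parts 3 times (tabular method): alternate signs, differentiate u down to 0, integrate dv up.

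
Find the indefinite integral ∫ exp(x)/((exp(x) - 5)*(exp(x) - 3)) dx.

Let u = e^x, du = e^x dx.
The integral becomes ∫ du/((u-5)(u-3)); decompose into partial fractions.

log(exp(x) - 5)/2 - log(exp(x) - 3)/2 + C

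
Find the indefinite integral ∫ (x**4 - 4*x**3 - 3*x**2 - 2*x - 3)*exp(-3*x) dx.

(-27*x**4 + 72*x**3 + 153*x**2 + 156*x + 133)*exp(-3*x)/81 + C

Use integration by parts with u = x**4 - 4*x**3 - 3*x**2 - 2*x - 3, dv = exp(-3*x) dx, so v = -exp(-3*x)/3.
Apply parts 4 times (tabular method): alternate signs, differentiate u down to 0, integrate dv up.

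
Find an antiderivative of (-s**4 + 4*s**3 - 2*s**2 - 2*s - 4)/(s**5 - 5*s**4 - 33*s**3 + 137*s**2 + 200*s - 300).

Factor the denominator: (s - 6)*(s - 5)*(s - 1)*(s + 2)*(s + 5).
Partial-fraction decomposition: -1169/(1980*(s + 5)) + 1/(9*(s + 2)) - 1/(72*(s - 1)) + 27/(40*(s - 5)) - 13/(11*(s - 6)).
Integrate each term: A/(s−a) contributes A·log|s−a|.

-13*log(s - 6)/11 + 27*log(s - 5)/40 - log(s - 1)/72 + log(s + 2)/9 - 1169*log(s + 5)/1980 + C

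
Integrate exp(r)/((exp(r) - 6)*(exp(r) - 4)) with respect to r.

log(exp(r) - 6)/2 - log(exp(r) - 4)/2 + C

Let u = e^r, du = e^r dr.
The integral becomes ∫ du/((u-4)(u-6)); decompose into partial fractions.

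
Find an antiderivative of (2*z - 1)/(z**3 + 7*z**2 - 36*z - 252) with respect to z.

Factor the denominator: (z - 6)*(z + 6)*(z + 7).
Partial-fraction decomposition: -15/(13*(z + 7)) + 13/(12*(z + 6)) + 11/(156*(z - 6)).
Integrate each term: A/(z−a) contributes A·log|z−a|.

11*log(z - 6)/156 + 13*log(z + 6)/12 - 15*log(z + 7)/13 + C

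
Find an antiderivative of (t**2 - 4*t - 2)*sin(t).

Use integration by parts with u = t**2 - 4*t - 2, dv = sin(t) dt, so v = -cos(t).
Apply parts 2 times (tabular method): alternate signs, differentiate u down to 0, integrate dv up.

-t**2*cos(t) + 2*t*sin(t) + 4*t*cos(t) - 4*sin(t) + 4*cos(t) + C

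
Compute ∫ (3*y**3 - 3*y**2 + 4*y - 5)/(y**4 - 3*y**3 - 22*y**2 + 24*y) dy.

Factor the denominator: y*(y - 6)*(y - 1)*(y + 4).
Partial-fraction decomposition: 261/(200*(y + 4)) + 1/(25*(y - 1)) + 559/(300*(y - 6)) - 5/(24*y).
Integrate each term: A/(y−a) contributes A·log|y−a|.

-5*log(y)/24 + 559*log(y - 6)/300 + log(y - 1)/25 + 261*log(y + 4)/200 + C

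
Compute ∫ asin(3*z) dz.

Use integration by parts with u = arcsin(3*z), dv = dz.
Then du = 3/sqrt(-9*z**2 + 1) dz.

z*asin(3*z) + sqrt(-9*z**2 + 1)/3 + C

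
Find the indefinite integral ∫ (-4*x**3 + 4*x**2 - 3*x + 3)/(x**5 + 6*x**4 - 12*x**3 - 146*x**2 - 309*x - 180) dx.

-103*log(x - 5)/864 - 7*log(x + 1)/36 - 387*log(x + 3)/32 + 335*log(x + 4)/27 - 39/(4*x + 12) + C

Factor the denominator: (x - 5)*(x + 1)*(x + 3)**2*(x + 4).
Partial-fraction decomposition: 335/(27*(x + 4)) - 387/(32*(x + 3)) + 39/(4*(x + 3)**2) - 7/(36*(x + 1)) - 103/(864*(x - 5)).
Integrate each term; A/(x−a) gives A·log|x−a|; A/(x−a)² gives −A/(x−a).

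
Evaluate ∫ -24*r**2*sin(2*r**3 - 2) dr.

4*cos(2*r**3 - 2) + C

Let u = 2*r**3 - 2, so du = (6*r**2) dr.
Rewriting, the integral becomes -4·∫ sin(u) du = -4·-cos(u).
Substituting back, u = 2*r**3 - 2.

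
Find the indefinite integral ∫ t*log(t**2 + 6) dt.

t**2*log(t**2 + 6)/2 - t**2/2 + 3*log(t**2 + 6) + C

Let u = t**2 + 6, so du = (2*t) dt.
The integral becomes (1/2)·∫ log(u) du; integrate by parts with u′=log(u), dv′=du.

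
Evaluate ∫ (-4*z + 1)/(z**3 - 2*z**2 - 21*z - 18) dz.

Factor the denominator: (z - 6)*(z + 1)*(z + 3).
Partial-fraction decomposition: 13/(18*(z + 3)) - 5/(14*(z + 1)) - 23/(63*(z - 6)).
Integrate each term: A/(z−a) contributes A·log|z−a|.

-23*log(z - 6)/63 - 5*log(z + 1)/14 + 13*log(z + 3)/18 + C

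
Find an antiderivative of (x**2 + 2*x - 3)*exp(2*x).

Use integration by parts with u = x**2 + 2*x - 3, dv = exp(2*x) dx, so v = exp(2*x)/2.
Apply parts 2 times (tabular method): alternate signs, differentiate u down to 0, integrate dv up.

(2*x**2 + 2*x - 7)*exp(2*x)/4 + C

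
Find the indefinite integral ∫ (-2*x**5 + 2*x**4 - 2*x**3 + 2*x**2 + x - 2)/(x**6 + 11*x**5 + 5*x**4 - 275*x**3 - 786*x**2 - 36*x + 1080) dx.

-5197*log(x - 5)/27104 + log(x - 1)/2352 + 29*log(x + 2)/84 - 715*log(x + 3)/288 + 70163*log(x + 6)/213444 - 4660/(231*x + 1386) + C

Factor the denominator: (x - 5)*(x - 1)*(x + 2)*(x + 3)*(x + 6)**2.
Partial-fraction decomposition: 70163/(213444*(x + 6)) + 4660/(231*(x + 6)**2) - 715/(288*(x + 3)) + 29/(84*(x + 2)) + 1/(2352*(x - 1)) - 5197/(27104*(x - 5)).
Integrate each term; A/(x−a) gives A·log|x−a|; A/(x−a)² gives −A/(x−a).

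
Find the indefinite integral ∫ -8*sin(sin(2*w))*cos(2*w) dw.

Let u = sin(2*w), so du = (2*cos(2*w)) dw.
Rewriting, the integral becomes -4·∫ sin(u) du = -4·-cos(u).
Substituting back, u = sin(2*w).

4*cos(sin(2*w)) + C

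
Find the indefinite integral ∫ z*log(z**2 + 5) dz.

z**2*log(z**2 + 5)/2 - z**2/2 + 5*log(z**2 + 5)/2 + C

Let u = z**2 + 5, so du = (2*z) dz.
The integral becomes (1/2)·∫ log(u) du; integrate by parts with u′=log(u), dv′=du.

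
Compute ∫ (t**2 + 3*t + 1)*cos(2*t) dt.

t**2*sin(2*t)/2 + 3*t*sin(2*t)/2 + t*cos(2*t)/2 + sin(2*t)/4 + 3*cos(2*t)/4 + C

Use integration by parts with u = t**2 + 3*t + 1, dv = cos(2*t) dt, so v = sin(2*t)/2.
Apply parts 2 times (tabular method): alternate signs, differentiate u down to 0, integrate dv up.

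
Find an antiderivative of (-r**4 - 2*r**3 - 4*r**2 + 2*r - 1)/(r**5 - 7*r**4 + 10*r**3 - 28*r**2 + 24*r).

Factor the denominator: r*(r - 6)*(r - 1)*(r**2 + 4).
Partial-fraction decomposition: (141*r + 26)/(400*(r**2 + 4)) + 6/(25*(r - 1)) - 1861/(1200*(r - 6)) - 1/(24*r).
Integrate each term; A/(r−a) gives A·log|r−a|; the (Br+D)/(r²+p²) term gives a log and an atan.

-log(r)/24 - 1861*log(r - 6)/1200 + 6*log(r - 1)/25 + 141*log(r**2 + 4)/800 + 13*atan(r/2)/400 + C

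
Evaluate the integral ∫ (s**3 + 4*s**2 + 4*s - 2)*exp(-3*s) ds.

(-9*s**3 - 45*s**2 - 66*s - 4)*exp(-3*s)/27 + C

Use integration by parts with u = s**3 + 4*s**2 + 4*s - 2, dv = exp(-3*s) ds, so v = -exp(-3*s)/3.
Apply parts 3 times (tabular method): alternate signs, differentiate u down to 0, integrate dv up.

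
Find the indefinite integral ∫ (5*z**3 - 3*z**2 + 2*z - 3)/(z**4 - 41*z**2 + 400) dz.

Factor the denominator: (z - 5)*(z - 4)*(z + 4)*(z + 5).
Partial-fraction decomposition: 713/(90*(z + 5)) - 379/(72*(z + 4)) - 277/(72*(z - 4)) + 557/(90*(z - 5)).
Integrate each term: A/(z−a) contributes A·log|z−a|.

557*log(z - 5)/90 - 277*log(z - 4)/72 - 379*log(z + 4)/72 + 713*log(z + 5)/90 + C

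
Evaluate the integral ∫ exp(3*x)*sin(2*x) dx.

Let I denote the integral. Integrate by parts with u = sin(2*x), dv = exp(3*x) dx, so v = exp(3*x)/3: I = exp(3*x)*sin(2*x)/3 − (2/3)·∫ exp(3*x)*cos(2*x) dx.
Apply parts again with u = cos(2*x), dv = exp(3*x) dx: ∫ exp(3*x)*cos(2*x) dx = exp(3*x)*cos(2*x)/3 + (2/3)·I. Substituting back brings back I: I = exp(3*x)*sin(2*x)/3 - 2*exp(3*x)*cos(2*x)/9 − (4/9)·I.
Solving for I: (1 + 4/9)·I equals the remaining terms, so I = (9/13)·(exp(3*x)*sin(2*x)/3 - 2*exp(3*x)*cos(2*x)/9).

3*exp(3*x)*sin(2*x)/13 - 2*exp(3*x)*cos(2*x)/13 + C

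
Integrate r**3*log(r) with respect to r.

Use integration by parts with u = log(r), dv = r**3 dr.
Then du = 1/r dr and v = r**4/4.

r**4*log(r)/4 - r**4/16 + C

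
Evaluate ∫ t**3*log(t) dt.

Use integration by parts with u = log(t), dv = t**3 dt.
Then du = 1/t dt and v = t**4/4.

t**4*log(t)/4 - t**4/16 + C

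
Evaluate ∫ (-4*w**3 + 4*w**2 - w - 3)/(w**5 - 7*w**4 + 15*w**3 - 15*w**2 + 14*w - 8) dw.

-199*log(w - 4)/102 + 21*log(w - 2)/10 - 2*log(w - 1)/3 + 22*log(w**2 + 1)/85 + 23*atan(w)/85 + C

Factor the denominator: (w - 4)*(w - 2)*(w - 1)*(w**2 + 1).
Partial-fraction decomposition: (44*w + 23)/(85*(w**2 + 1)) - 2/(3*(w - 1)) + 21/(10*(w - 2)) - 199/(102*(w - 4)).
Integrate each term; A/(w−a) gives A·log|w−a|; the (Bw+D)/(w²+p²) term gives a log and an atan.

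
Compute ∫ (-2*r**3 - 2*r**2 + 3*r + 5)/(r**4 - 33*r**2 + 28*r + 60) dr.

Factor the denominator: (r - 5)*(r - 2)*(r + 1)*(r + 6).
Partial-fraction decomposition: -347/(440*(r + 6)) + 1/(45*(r + 1)) + 13/(72*(r - 2)) - 140/(99*(r - 5)).
Integrate each term: A/(r−a) contributes A·log|r−a|.

-140*log(r - 5)/99 + 13*log(r - 2)/72 + log(r + 1)/45 - 347*log(r + 6)/440 + C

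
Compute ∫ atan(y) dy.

Use integration by parts with u = arctan(y), dv = dy.
Then du = 1/(y**2 + 1) dy.

y*atan(y) - log(y**2 + 1)/2 + C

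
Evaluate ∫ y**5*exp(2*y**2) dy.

Let u = y², du = 2y dy; rewrite as (1/2)∫ u^2·exp(2u) du.
Now integrate by parts 2 times.

(2*y**4 - 2*y**2 + 1)*exp(2*y**2)/8 + C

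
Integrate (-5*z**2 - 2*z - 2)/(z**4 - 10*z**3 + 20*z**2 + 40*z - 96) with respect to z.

-97*log(z - 6)/32 + 15*log(z - 4)/4 - 13*log(z - 2)/16 + 3*log(z + 2)/32 + C

Factor the denominator: (z - 6)*(z - 4)*(z - 2)*(z + 2).
Partial-fraction decomposition: 3/(32*(z + 2)) - 13/(16*(z - 2)) + 15/(4*(z - 4)) - 97/(32*(z - 6)).
Integrate each term: A/(z−a) contributes A·log|z−a|.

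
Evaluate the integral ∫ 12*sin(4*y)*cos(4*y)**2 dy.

-cos(4*y)**3 + C

Let u = cos(4*y), so du = (-4*sin(4*y)) dy.
Rewriting, the integral becomes -3·∫ u^2 du = -3·u^3/3.
Substituting back, u = cos(4*y).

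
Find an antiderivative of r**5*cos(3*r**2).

r**4*sin(3*r**2)/6 + r**2*cos(3*r**2)/9 - sin(3*r**2)/27 + C

Let u = r², du = 2r dr; rewrite as (1/2)∫ u^2·cos(3u) du.
Now integrate by parts 2 times.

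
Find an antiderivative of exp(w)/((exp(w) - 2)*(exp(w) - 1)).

Let u = e^w, du = e^w dw.
The integral becomes ∫ du/((u-1)(u-2)); decompose into partial fractions.

log(exp(w) - 2) - log(exp(w) - 1) + C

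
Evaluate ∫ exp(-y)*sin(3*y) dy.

-exp(-y)*sin(3*y)/10 - 3*exp(-y)*cos(3*y)/10 + C

Let I denote the integral. Integrate by parts with u = sin(3*y), dv = exp(-y) dy, so v = -exp(-y): I = -exp(-y)*sin(3*y) + 3·∫ exp(-y)*cos(3*y) dy.
Apply parts again with u = cos(3*y), dv = exp(-y) dy: ∫ exp(-y)*cos(3*y) dy = -exp(-y)*cos(3*y) − 3·I. Substituting back brings back I: I = -exp(-y)*sin(3*y) - 3*exp(-y)*cos(3*y) − 9·I.
Solving for I: (1 + 9)·I equals the remaining terms, so I = (1/10)·(-exp(-y)*sin(3*y) - 3*exp(-y)*cos(3*y)).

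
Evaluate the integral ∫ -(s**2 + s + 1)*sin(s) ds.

s**2*cos(s) - 2*s*sin(s) + s*cos(s) - sin(s) - cos(s) + C

Use integration by parts with u = s**2 + s + 1, dv = -sin(s) ds, so v = cos(s).
Apply parts 2 times (tabular method): alternate signs, differentiate u down to 0, integrate dv up.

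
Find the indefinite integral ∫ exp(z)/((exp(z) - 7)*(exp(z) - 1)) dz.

Let u = e^z, du = e^z dz.
The integral becomes ∫ du/((u-7)(u-1)); decompose into partial fractions.

log(exp(z) - 7)/6 - log(exp(z) - 1)/6 + C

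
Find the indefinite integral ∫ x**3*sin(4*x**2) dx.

-x**2*cos(4*x**2)/8 + sin(4*x**2)/32 + C

Let u = x², du = 2x dx; rewrite as (1/2)∫ u^1·sin(4u) du.
Now integrate by parts 1 time.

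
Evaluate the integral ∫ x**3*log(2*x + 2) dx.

Use integration by parts with u = log(2*x + 2), dv = x**3 dx.
Then du = 2/(2*x + 2) dx and v = x**4/4.

x**4*log(2*x + 2)/4 - x**4/16 + x**3/12 - x**2/8 + x/4 - log(x + 1)/4 + C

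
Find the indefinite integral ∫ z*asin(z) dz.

z**2*asin(z)/2 + z*sqrt(-z**2 + 1)/4 - asin(z)/4 + C

Use integration by parts with u = arcsin(z), dv = z dz.
Then du = 1/sqrt(-z**2 + 1) dz.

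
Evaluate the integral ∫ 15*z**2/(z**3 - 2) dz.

5*log(z**3 - 2) + C

Let u = z**3 - 2, so du = (3*z**2) dz.
Rewriting, the integral becomes 5·∫ 1/u du = 5·log(u).
Substituting back, u = z**3 - 2.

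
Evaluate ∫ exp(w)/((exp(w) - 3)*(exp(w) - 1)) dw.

Let u = e^w, du = e^w dw.
The integral becomes ∫ du/((u-1)(u-3)); decompose into partial fractions.

log(exp(w) - 3)/2 - log(exp(w) - 1)/2 + C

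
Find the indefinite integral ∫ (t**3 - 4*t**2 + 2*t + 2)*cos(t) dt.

t**3*sin(t) - 4*t**2*sin(t) + 3*t**2*cos(t) - 4*t*sin(t) - 8*t*cos(t) + 10*sin(t) - 4*cos(t) + C

Use integration by parts with u = t**3 - 4*t**2 + 2*t + 2, dv = cos(t) dt, so v = sin(t).
Apply parts 3 times (tabular method): alternate signs, differentiate u down to 0, integrate dv up.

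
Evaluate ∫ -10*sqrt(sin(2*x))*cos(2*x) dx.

-10*sin(2*x)**(3/2)/3 + C

Let u = sin(2*x), so du = (2*cos(2*x)) dx.
Rewriting, the integral becomes -5·∫ √u du = -5·(2/3)u^(3/2).
Substituting back, u = sin(2*x).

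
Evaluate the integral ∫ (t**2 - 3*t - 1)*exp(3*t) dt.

Use integration by parts with u = t**2 - 3*t - 1, dv = exp(3*t) dt, so v = exp(3*t)/3.
Apply parts 2 times (tabular method): alternate signs, differentiate u down to 0, integrate dv up.

(9*t**2 - 33*t + 2)*exp(3*t)/27 + C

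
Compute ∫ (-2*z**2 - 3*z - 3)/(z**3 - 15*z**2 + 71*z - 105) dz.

Factor the denominator: (z - 7)*(z - 5)*(z - 3).
Partial-fraction decomposition: -15/(4*(z - 3)) + 17/(z - 5) - 61/(4*(z - 7)).
Integrate each term: A/(z−a) contributes A·log|z−a|.

-61*log(z - 7)/4 + 17*log(z - 5) - 15*log(z - 3)/4 + C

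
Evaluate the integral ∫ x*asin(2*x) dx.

x**2*asin(2*x)/2 + x*sqrt(-4*x**2 + 1)/8 - asin(2*x)/16 + C

Use integration by parts with u = arcsin(2*x), dv = x dx.
Then du = 2/sqrt(-4*x**2 + 1) dx.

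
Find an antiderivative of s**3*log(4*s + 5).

s**4*log(4*s + 5)/4 - s**4/16 + 5*s**3/48 - 25*s**2/128 + 125*s/256 - 625*log(4*s + 5)/1024 + C

Use integration by parts with u = log(4*s + 5), dv = s**3 ds.
Then du = 4/(4*s + 5) ds and v = s**4/4.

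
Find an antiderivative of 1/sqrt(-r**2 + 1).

asin(r) + C

Substitute r = sin(θ), so dr = cos(θ) dθ and the radical becomes sqrt(-r**2 + 1) = cos(θ) by the Pythagorean identity.
Integrate the resulting trig expression in θ, then back-substitute θ = asin(r), sin(θ) = r, cos(θ) = sqrt(-r**2 + 1) (absorbing any constant into C).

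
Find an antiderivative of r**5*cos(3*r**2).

Let u = r², du = 2r dr; rewrite as (1/2)∫ u^2·cos(3u) du.
Now integrate by parts 2 times.

r**4*sin(3*r**2)/6 + r**2*cos(3*r**2)/9 - sin(3*r**2)/27 + C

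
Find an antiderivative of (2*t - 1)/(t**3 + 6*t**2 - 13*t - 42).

Factor the denominator: (t - 3)*(t + 2)*(t + 7).
Partial-fraction decomposition: -3/(10*(t + 7)) + 1/(5*(t + 2)) + 1/(10*(t - 3)).
Integrate each term: A/(t−a) contributes A·log|t−a|.

log(t - 3)/10 + log(t + 2)/5 - 3*log(t + 7)/10 + C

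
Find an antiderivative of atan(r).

r*atan(r) - log(r**2 + 1)/2 + C

Use integration by parts with u = arctan(r), dv = dr.
Then du = 1/(r**2 + 1) dr.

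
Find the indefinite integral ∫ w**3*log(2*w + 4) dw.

w**4*log(2*w + 4)/4 - w**4/16 + w**3/6 - w**2/2 + 2*w - 4*log(w + 2) + C

Use integration by parts with u = log(2*w + 4), dv = w**3 dw.
Then du = 2/(2*w + 4) dw and v = w**4/4.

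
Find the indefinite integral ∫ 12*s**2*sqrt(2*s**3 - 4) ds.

4*(2*s**3 - 4)**(3/2)/3 + C

Let u = 2*s**3 - 4, so du = (6*s**2) ds.
Rewriting, the integral becomes 2·∫ √u du = 2·(2/3)u^(3/2).
Substituting back, u = 2*s**3 - 4.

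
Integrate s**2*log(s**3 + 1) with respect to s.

Let u = s**3 + 1, so du = (3*s**2) ds.
The integral becomes (1/3)·∫ log(u) du; integrate by parts with u′=log(u), dv′=du.

s**3*log(s**3 + 1)/3 - s**3/3 + log(s**3 + 1)/3 + C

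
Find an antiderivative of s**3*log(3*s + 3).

s**4*log(3*s + 3)/4 - s**4/16 + s**3/12 - s**2/8 + s/4 - log(s + 1)/4 + C

Use integration by parts with u = log(3*s + 3), dv = s**3 ds.
Then du = 3/(3*s + 3) ds and v = s**4/4.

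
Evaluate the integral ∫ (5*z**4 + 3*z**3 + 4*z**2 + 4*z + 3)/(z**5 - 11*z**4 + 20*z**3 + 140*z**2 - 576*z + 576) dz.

Factor the denominator: (z - 6)*(z - 4)*(z - 3)*(z - 2)*(z + 4).
Partial-fraction decomposition: 1139/(3360*(z + 4)) - 131/(48*(z - 2)) + 179/(7*(z - 3)) - 1555/(32*(z - 4)) + 2433/(80*(z - 6)).
Integrate each term: A/(z−a) contributes A·log|z−a|.

2433*log(z - 6)/80 - 1555*log(z - 4)/32 + 179*log(z - 3)/7 - 131*log(z - 2)/48 + 1139*log(z + 4)/3360 + C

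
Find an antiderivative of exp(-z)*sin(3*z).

Let I denote the integral. Integrate by parts with u = sin(3*z), dv = exp(-z) dz, so v = -exp(-z): I = -exp(-z)*sin(3*z) + 3·∫ exp(-z)*cos(3*z) dz.
Apply parts again with u = cos(3*z), dv = exp(-z) dz: ∫ exp(-z)*cos(3*z) dz = -exp(-z)*cos(3*z) − 3·I. Substituting back brings back I: I = -exp(-z)*sin(3*z) - 3*exp(-z)*cos(3*z) − 9·I.
Solving for I: (1 + 9)·I equals the remaining terms, so I = (1/10)·(-exp(-z)*sin(3*z) - 3*exp(-z)*cos(3*z)).

-exp(-z)*sin(3*z)/10 - 3*exp(-z)*cos(3*z)/10 + C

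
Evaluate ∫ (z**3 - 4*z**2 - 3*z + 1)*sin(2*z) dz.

Use integration by parts with u = z**3 - 4*z**2 - 3*z + 1, dv = sin(2*z) dz, so v = -cos(2*z)/2.
Apply parts 3 times (tabular method): alternate signs, differentiate u down to 0, integrate dv up.

-z**3*cos(2*z)/2 + 3*z**2*sin(2*z)/4 + 2*z**2*cos(2*z) - 2*z*sin(2*z) + 9*z*cos(2*z)/4 - 9*sin(2*z)/8 - 3*cos(2*z)/2 + C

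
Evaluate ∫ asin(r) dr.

Use integration by parts with u = arcsin(r), dv = dr.
Then du = 1/sqrt(-r**2 + 1) dr.

r*asin(r) + sqrt(-r**2 + 1) + C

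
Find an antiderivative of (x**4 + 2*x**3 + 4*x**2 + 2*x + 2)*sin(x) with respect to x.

-x**4*cos(x) + 4*x**3*sin(x) - 2*x**3*cos(x) + 6*x**2*sin(x) + 8*x**2*cos(x) - 16*x*sin(x) + 10*x*cos(x) - 10*sin(x) - 18*cos(x) + C

Use integration by parts with u = x**4 + 2*x**3 + 4*x**2 + 2*x + 2, dv = sin(x) dx, so v = -cos(x).
Apply parts 4 times (tabular method): alternate signs, differentiate u down to 0, integrate dv up.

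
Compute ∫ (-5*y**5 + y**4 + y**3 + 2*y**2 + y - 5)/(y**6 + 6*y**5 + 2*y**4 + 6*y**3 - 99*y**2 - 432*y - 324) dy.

-1091*log(y - 3)/3240 - log(y + 1)/200 + 13*log(y + 2)/20 - 40021*log(y + 6)/8100 - 124*log(y**2 + 9)/675 + 61*atan(y/3)/50 + C

Factor the denominator: (y - 3)*(y + 1)*(y + 2)*(y + 6)*(y**2 + 9).
Partial-fraction decomposition: -(496*y - 4941)/(1350*(y**2 + 9)) - 40021/(8100*(y + 6)) + 13/(20*(y + 2)) - 1/(200*(y + 1)) - 1091/(3240*(y - 3)).
Integrate each term; A/(y−a) gives A·log|y−a|; the (By+D)/(y²+p²) term gives a log and an atan.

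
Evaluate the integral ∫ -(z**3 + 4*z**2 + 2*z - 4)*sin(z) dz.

z**3*cos(z) - 3*z**2*sin(z) + 4*z**2*cos(z) - 8*z*sin(z) - 4*z*cos(z) + 4*sin(z) - 12*cos(z) + C

Use integration by parts with u = z**3 + 4*z**2 + 2*z - 4, dv = -sin(z) dz, so v = cos(z).
Apply parts 3 times (tabular method): alternate signs, differentiate u down to 0, integrate dv up.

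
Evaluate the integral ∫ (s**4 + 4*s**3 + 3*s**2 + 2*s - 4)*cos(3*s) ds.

s**4*sin(3*s)/3 + 4*s**3*sin(3*s)/3 + 4*s**3*cos(3*s)/9 + 5*s**2*sin(3*s)/9 + 4*s**2*cos(3*s)/3 - 2*s*sin(3*s)/9 + 10*s*cos(3*s)/27 - 118*sin(3*s)/81 - 2*cos(3*s)/27 + C

Use integration by parts with u = s**4 + 4*s**3 + 3*s**2 + 2*s - 4, dv = cos(3*s) ds, so v = sin(3*s)/3.
Apply parts 4 times (tabular method): alternate signs, differentiate u down to 0, integrate dv up.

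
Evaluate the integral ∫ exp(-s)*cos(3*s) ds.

Let I denote the integral. Integrate by parts with u = cos(3*s), dv = exp(-s) ds, so v = -exp(-s): I = -exp(-s)*cos(3*s) − 3·∫ exp(-s)*sin(3*s) ds.
Apply parts again with u = sin(3*s), dv = exp(-s) ds: ∫ exp(-s)*sin(3*s) ds = -exp(-s)*sin(3*s) + 3·I. Substituting back brings back I: I = 3*exp(-s)*sin(3*s) - exp(-s)*cos(3*s) − 9·I.
Solving for I: (1 + 9)·I equals the remaining terms, so I = (1/10)·(3*exp(-s)*sin(3*s) - exp(-s)*cos(3*s)).

3*exp(-s)*sin(3*s)/10 - exp(-s)*cos(3*s)/10 + C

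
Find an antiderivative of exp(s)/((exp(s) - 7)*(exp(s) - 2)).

log(exp(s) - 7)/5 - log(exp(s) - 2)/5 + C

Let u = e^s, du = e^s ds.
The integral becomes ∫ du/((u-2)(u-7)); decompose into partial fractions.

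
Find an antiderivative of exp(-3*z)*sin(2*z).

Let I denote the integral. Integrate by parts with u = sin(2*z), dv = exp(-3*z) dz, so v = -exp(-3*z)/3: I = -exp(-3*z)*sin(2*z)/3 + (2/3)·∫ exp(-3*z)*cos(2*z) dz.
Apply parts again with u = cos(2*z), dv = exp(-3*z) dz: ∫ exp(-3*z)*cos(2*z) dz = -exp(-3*z)*cos(2*z)/3 − (2/3)·I. Substituting back brings back I: I = -exp(-3*z)*sin(2*z)/3 - 2*exp(-3*z)*cos(2*z)/9 − (4/9)·I.
Solving for I: (1 + 4/9)·I equals the remaining terms, so I = (9/13)·(-exp(-3*z)*sin(2*z)/3 - 2*exp(-3*z)*cos(2*z)/9).

-3*exp(-3*z)*sin(2*z)/13 - 2*exp(-3*z)*cos(2*z)/13 + C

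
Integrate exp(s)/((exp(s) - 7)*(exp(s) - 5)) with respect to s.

log(exp(s) - 7)/2 - log(exp(s) - 5)/2 + C

Let u = e^s, du = e^s ds.
The integral becomes ∫ du/((u-5)(u-7)); decompose into partial fractions.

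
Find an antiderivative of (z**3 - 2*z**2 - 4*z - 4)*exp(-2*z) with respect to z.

Use integration by parts with u = z**3 - 2*z**2 - 4*z - 4, dv = exp(-2*z) dz, so v = -exp(-2*z)/2.
Apply parts 3 times (tabular method): alternate signs, differentiate u down to 0, integrate dv up.

(-4*z**3 + 2*z**2 + 18*z + 25)*exp(-2*z)/8 + C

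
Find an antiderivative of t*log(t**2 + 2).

t**2*log(t**2 + 2)/2 - t**2/2 + log(t**2 + 2) + C

Let u = t**2 + 2, so du = (2*t) dt.
The integral becomes (1/2)·∫ log(u) du; integrate by parts with u′=log(u), dv′=du.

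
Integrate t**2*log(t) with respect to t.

Use integration by parts with u = log(t), dv = t**2 dt.
Then du = 1/t dt and v = t**3/3.

t**3*log(t)/3 - t**3/9 + C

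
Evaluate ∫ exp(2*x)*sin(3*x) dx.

2*exp(2*x)*sin(3*x)/13 - 3*exp(2*x)*cos(3*x)/13 + C

Let I denote the integral. Integrate by parts with u = sin(3*x), dv = exp(2*x) dx, so v = exp(2*x)/2: I = exp(2*x)*sin(3*x)/2 − (3/2)·∫ exp(2*x)*cos(3*x) dx.
Apply parts again with u = cos(3*x), dv = exp(2*x) dx: ∫ exp(2*x)*cos(3*x) dx = exp(2*x)*cos(3*x)/2 + (3/2)·I. Substituting back brings back I: I = exp(2*x)*sin(3*x)/2 - 3*exp(2*x)*cos(3*x)/4 − (9/4)·I.
Solving for I: (1 + 9/4)·I equals the remaining terms, so I = (4/13)·(exp(2*x)*sin(3*x)/2 - 3*exp(2*x)*cos(3*x)/4).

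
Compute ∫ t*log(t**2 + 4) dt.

Let u = t**2 + 4, so du = (2*t) dt.
The integral becomes (1/2)·∫ log(u) du; integrate by parts with u′=log(u), dv′=du.

t**2*log(t**2 + 4)/2 - t**2/2 + 2*log(t**2 + 4) + C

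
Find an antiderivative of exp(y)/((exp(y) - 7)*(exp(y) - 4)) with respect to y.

Let u = e^y, du = e^y dy.
The integral becomes ∫ du/((u-7)(u-4)); decompose into partial fractions.

log(exp(y) - 7)/3 - log(exp(y) - 4)/3 + C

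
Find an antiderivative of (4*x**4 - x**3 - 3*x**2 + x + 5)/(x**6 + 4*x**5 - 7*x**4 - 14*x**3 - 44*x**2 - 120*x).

-log(x)/24 + 139*log(x - 3)/780 + 21*log(x + 2)/80 - 85*log(x + 5)/116 + 2013*log(x**2 + 4)/12064 + 985*atan(x/2)/6032 + C

Factor the denominator: x*(x - 3)*(x + 2)*(x + 5)*(x**2 + 4).
Partial-fraction decomposition: (2013*x + 1970)/(6032*(x**2 + 4)) - 85/(116*(x + 5)) + 21/(80*(x + 2)) + 139/(780*(x - 3)) - 1/(24*x).
Integrate each term; A/(x−a) gives A·log|x−a|; the (Bx+D)/(x²+p²) term gives a log and an atan.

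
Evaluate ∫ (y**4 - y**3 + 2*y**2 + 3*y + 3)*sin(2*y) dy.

-y**4*cos(2*y)/2 + y**3*sin(2*y) + y**3*cos(2*y)/2 - 3*y**2*sin(2*y)/4 + y**2*cos(2*y)/2 - y*sin(2*y)/2 - 9*y*cos(2*y)/4 + 9*sin(2*y)/8 - 7*cos(2*y)/4 + C

Use integration by parts with u = y**4 - y**3 + 2*y**2 + 3*y + 3, dv = sin(2*y) dy, so v = -cos(2*y)/2.
Apply parts 4 times (tabular method): alternate signs, differentiate u down to 0, integrate dv up.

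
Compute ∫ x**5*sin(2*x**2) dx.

Let u = x², du = 2x dx; rewrite as (1/2)∫ u^2·sin(2u) du.
Now integrate by parts 2 times.

-x**4*cos(2*x**2)/4 + x**2*sin(2*x**2)/4 + cos(2*x**2)/8 + C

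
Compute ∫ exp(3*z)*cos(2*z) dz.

Let I denote the integral. Integrate by parts with u = cos(2*z), dv = exp(3*z) dz, so v = exp(3*z)/3: I = exp(3*z)*cos(2*z)/3 + (2/3)·∫ exp(3*z)*sin(2*z) dz.
Apply parts again with u = sin(2*z), dv = exp(3*z) dz: ∫ exp(3*z)*sin(2*z) dz = exp(3*z)*sin(2*z)/3 − (2/3)·I. Substituting back brings back I: I = 2*exp(3*z)*sin(2*z)/9 + exp(3*z)*cos(2*z)/3 − (4/9)·I.
Solving for I: (1 + 4/9)·I equals the remaining terms, so I = (9/13)·(2*exp(3*z)*sin(2*z)/9 + exp(3*z)*cos(2*z)/3).

2*exp(3*z)*sin(2*z)/13 + 3*exp(3*z)*cos(2*z)/13 + C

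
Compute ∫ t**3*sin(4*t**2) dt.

Let u = t², du = 2t dt; rewrite as (1/2)∫ u^1·sin(4u) du.
Now integrate by parts 1 time.

-t**2*cos(4*t**2)/8 + sin(4*t**2)/32 + C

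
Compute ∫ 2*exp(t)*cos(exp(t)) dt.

Let u = exp(t), so du = (exp(t)) dt.
Rewriting, the integral becomes 2·∫ cos(u) du = 2·sin(u).
Substituting back, u = exp(t).

2*sin(exp(t)) + C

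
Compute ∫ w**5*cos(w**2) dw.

w**4*sin(w**2)/2 + w**2*cos(w**2) - sin(w**2) + C

Let u = w², du = 2w dw; rewrite as (1/2)∫ u^2·cos(1u) du.
Now integrate by parts 2 times.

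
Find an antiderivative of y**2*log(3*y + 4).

Use integration by parts with u = log(3*y + 4), dv = y**2 dy.
Then du = 3/(3*y + 4) dy and v = y**3/3.

y**3*log(3*y + 4)/3 - y**3/9 + 2*y**2/9 - 16*y/27 + 64*log(3*y + 4)/81 + C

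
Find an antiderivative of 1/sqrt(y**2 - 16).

Substitute y = 4·sec(θ), so dy = 4·sec(θ)*tan(θ) dθ and the radical becomes sqrt(y**2 - 16) = 4·tan(θ) by the Pythagorean identity.
Integrate the resulting trig expression in θ, then back-substitute sec(θ) = y/4, tan(θ) = sqrt(y**2 - 16)/4 (absorbing any constant into C).

log(y + sqrt(y**2 - 16)) + C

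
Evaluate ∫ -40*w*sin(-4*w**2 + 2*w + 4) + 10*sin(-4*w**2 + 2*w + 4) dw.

-5*cos(-4*w**2 + 2*w + 4) + C

Let u = 4*w**2 - 2*w - 4, so du = (8*w - 2) dw.
Rewriting, the integral becomes 5·∫ sin(u) du = 5·-cos(u).
Substituting back, u = 4*w**2 - 2*w - 4.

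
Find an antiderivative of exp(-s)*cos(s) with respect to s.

Let I denote the integral. Integrate by parts with u = cos(s), dv = exp(-s) ds, so v = -exp(-s): I = -exp(-s)*cos(s) − ∫ exp(-s)*sin(s) ds.
Apply parts again with u = sin(s), dv = exp(-s) ds: ∫ exp(-s)*sin(s) ds = -exp(-s)*sin(s) + I. Substituting back brings back I: I = exp(-s)*sin(s) - exp(-s)*cos(s) − I.
Solving for I: (1 + 1)·I equals the remaining terms, so I = (1/2)·(exp(-s)*sin(s) - exp(-s)*cos(s)).

exp(-s)*sin(s)/2 - exp(-s)*cos(s)/2 + C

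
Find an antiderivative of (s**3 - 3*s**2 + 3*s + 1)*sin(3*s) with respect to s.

-s**3*cos(3*s)/3 + s**2*sin(3*s)/3 + s**2*cos(3*s) - 2*s*sin(3*s)/3 - 7*s*cos(3*s)/9 + 7*sin(3*s)/27 - 5*cos(3*s)/9 + C

Use integration by parts with u = s**3 - 3*s**2 + 3*s + 1, dv = sin(3*s) ds, so v = -cos(3*s)/3.
Apply parts 3 times (tabular method): alternate signs, differentiate u down to 0, integrate dv up.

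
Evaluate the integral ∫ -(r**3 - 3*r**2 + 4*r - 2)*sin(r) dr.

Use integration by parts with u = r**3 - 3*r**2 + 4*r - 2, dv = -sin(r) dr, so v = cos(r).
Apply parts 3 times (tabular method): alternate signs, differentiate u down to 0, integrate dv up.

r**3*cos(r) - 3*r**2*sin(r) - 3*r**2*cos(r) + 6*r*sin(r) - 2*r*cos(r) + 2*sin(r) + 4*cos(r) + C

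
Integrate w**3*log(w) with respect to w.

w**4*log(w)/4 - w**4/16 + C

Use integration by parts with u = log(w), dv = w**3 dw.
Then du = 1/w dw and v = w**4/4.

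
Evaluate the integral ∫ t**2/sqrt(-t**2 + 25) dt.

-t*sqrt(-t**2 + 25)/2 + 25*asin(t/5)/2 + C

Substitute t = 5·sin(θ), so dt = 5·cos(θ) dθ and the radical becomes sqrt(-t**2 + 25) = 5·cos(θ) by the Pythagorean identity.
Integrate the resulting trig expression in θ, then back-substitute θ = asin(t/5), sin(θ) = t/5, cos(θ) = sqrt(-t**2 + 25)/5 (absorbing any constant into C).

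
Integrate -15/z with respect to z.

Let u = 2*z**3, so du = (6*z**2) dz.
Rewriting, the integral becomes -5·∫ 1/u du = -5·log(u).
Substituting back, u = 2*z**3.

-15*log(z) - 5*log(2) + C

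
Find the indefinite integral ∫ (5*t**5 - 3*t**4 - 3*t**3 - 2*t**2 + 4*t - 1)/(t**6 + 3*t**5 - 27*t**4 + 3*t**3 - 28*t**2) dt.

Factor the denominator: t**2*(t - 4)*(t + 7)*(t**2 + 1).
Partial-fraction decomposition: (171*t - 47)/(425*(t**2 + 1)) + 45168/(13475*(t + 7)) + 4143/(2992*(t - 4)) - 109/(784*t) + 1/(28*t**2).
Integrate each term; A/(t−a) gives A·log|t−a|; the (Bt+D)/(t²+p²) term gives a log and an atan.

-109*log(t)/784 + 4143*log(t - 4)/2992 + 45168*log(t + 7)/13475 + 171*log(t**2 + 1)/850 - 47*atan(t)/425 - 1/(28*t) + C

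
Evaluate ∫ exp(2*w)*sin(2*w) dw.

exp(2*w)*sin(2*w)/4 - exp(2*w)*cos(2*w)/4 + C

Let I denote the integral. Integrate by parts with u = sin(2*w), dv = exp(2*w) dw, so v = exp(2*w)/2: I = exp(2*w)*sin(2*w)/2 − ∫ exp(2*w)*cos(2*w) dw.
Apply parts again with u = cos(2*w), dv = exp(2*w) dw: ∫ exp(2*w)*cos(2*w) dw = exp(2*w)*cos(2*w)/2 + I. Substituting back brings back I: I = exp(2*w)*sin(2*w)/2 - exp(2*w)*cos(2*w)/2 − I.
Solving for I: (1 + 1)·I equals the remaining terms, so I = (1/2)·(exp(2*w)*sin(2*w)/2 - exp(2*w)*cos(2*w)/2).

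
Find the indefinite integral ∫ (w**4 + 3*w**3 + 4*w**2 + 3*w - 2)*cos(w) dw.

w**4*sin(w) + 3*w**3*sin(w) + 4*w**3*cos(w) - 8*w**2*sin(w) + 9*w**2*cos(w) - 15*w*sin(w) - 16*w*cos(w) + 14*sin(w) - 15*cos(w) + C

Use integration by parts with u = w**4 + 3*w**3 + 4*w**2 + 3*w - 2, dv = cos(w) dw, so v = sin(w).
Apply parts 4 times (tabular method): alternate signs, differentiate u down to 0, integrate dv up.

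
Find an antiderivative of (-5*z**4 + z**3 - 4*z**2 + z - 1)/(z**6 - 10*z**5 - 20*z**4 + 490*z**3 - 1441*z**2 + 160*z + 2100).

-6403*log(z - 6)/364 + 1877*log(z - 5)/108 + 29*log(z - 2)/324 - log(z + 1)/378 + 523*log(z + 7)/4212 - 43/(3*z - 15) + C

Factor the denominator: (z - 6)*(z - 5)**2*(z - 2)*(z + 1)*(z + 7).
Partial-fraction decomposition: 523/(4212*(z + 7)) - 1/(378*(z + 1)) + 29/(324*(z - 2)) + 1877/(108*(z - 5)) + 43/(3*(z - 5)**2) - 6403/(364*(z - 6)).
Integrate each term; A/(z−a) gives A·log|z−a|; A/(z−a)² gives −A/(z−a).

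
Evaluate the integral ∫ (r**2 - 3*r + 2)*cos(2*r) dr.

Use integration by parts with u = r**2 - 3*r + 2, dv = cos(2*r) dr, so v = sin(2*r)/2.
Apply parts 2 times (tabular method): alternate signs, differentiate u down to 0, integrate dv up.

r**2*sin(2*r)/2 - 3*r*sin(2*r)/2 + r*cos(2*r)/2 + 3*sin(2*r)/4 - 3*cos(2*r)/4 + C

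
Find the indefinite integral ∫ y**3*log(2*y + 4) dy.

y**4*log(2*y + 4)/4 - y**4/16 + y**3/6 - y**2/2 + 2*y - 4*log(y + 2) + C

Use integration by parts with u = log(2*y + 4), dv = y**3 dy.
Then du = 2/(2*y + 4) dy and v = y**4/4.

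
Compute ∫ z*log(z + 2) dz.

z**2*log(z + 2)/2 - z**2/4 + z - 2*log(z + 2) + C

Use integration by parts with u = log(z + 2), dv = z dz.
Then du = 1/(z + 2) dz and v = z**2/2.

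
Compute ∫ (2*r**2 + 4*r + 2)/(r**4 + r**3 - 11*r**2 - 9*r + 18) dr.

Factor the denominator: (r - 3)*(r - 1)*(r + 2)*(r + 3).
Partial-fraction decomposition: -1/(3*(r + 3)) + 2/(15*(r + 2)) - 1/(3*(r - 1)) + 8/(15*(r - 3)).
Integrate each term: A/(r−a) contributes A·log|r−a|.

8*log(r - 3)/15 + 2*log(r + 2)/15 - log(r**2 + 2*r - 3)/3 + C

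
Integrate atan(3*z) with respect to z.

z*atan(3*z) - log(9*z**2 + 1)/6 + C

Use integration by parts with u = arctan(3*z), dv = dz.
Then du = 3/(9*z**2 + 1) dz.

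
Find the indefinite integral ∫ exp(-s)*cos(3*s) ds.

Let I denote the integral. Integrate by parts with u = cos(3*s), dv = exp(-s) ds, so v = -exp(-s): I = -exp(-s)*cos(3*s) − 3·∫ exp(-s)*sin(3*s) ds.
Apply parts again with u = sin(3*s), dv = exp(-s) ds: ∫ exp(-s)*sin(3*s) ds = -exp(-s)*sin(3*s) + 3·I. Substituting back brings back I: I = 3*exp(-s)*sin(3*s) - exp(-s)*cos(3*s) − 9·I.
Solving for I: (1 + 9)·I equals the remaining terms, so I = (1/10)·(3*exp(-s)*sin(3*s) - exp(-s)*cos(3*s)).

3*exp(-s)*sin(3*s)/10 - exp(-s)*cos(3*s)/10 + C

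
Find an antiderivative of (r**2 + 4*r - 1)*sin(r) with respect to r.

Use integration by parts with u = r**2 + 4*r - 1, dv = sin(r) dr, so v = -cos(r).
Apply parts 2 times (tabular method): alternate signs, differentiate u down to 0, integrate dv up.

-r**2*cos(r) + 2*r*sin(r) - 4*r*cos(r) + 4*sin(r) + 3*cos(r) + C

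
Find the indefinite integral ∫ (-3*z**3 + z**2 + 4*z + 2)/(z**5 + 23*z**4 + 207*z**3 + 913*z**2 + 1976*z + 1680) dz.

Factor the denominator: (z + 3)*(z + 4)**2*(z + 5)*(z + 7).
Partial-fraction decomposition: 263/(18*(z + 7)) - 191/(2*(z + 5)) + 638/(9*(z + 4)) - 194/(3*(z + 4)**2) + 10/(z + 3).
Integrate each term; A/(z−a) gives A·log|z−a|; A/(z−a)² gives −A/(z−a).

10*log(z + 3) + 638*log(z + 4)/9 - 191*log(z + 5)/2 + 263*log(z + 7)/18 + 194/(3*z + 12) + C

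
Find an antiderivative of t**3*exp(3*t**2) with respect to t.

Let u = t², du = 2t dt; rewrite as (1/2)∫ u^1·exp(3u) du.
Now integrate by parts 1 time.

(3*t**2 - 1)*exp(3*t**2)/18 + C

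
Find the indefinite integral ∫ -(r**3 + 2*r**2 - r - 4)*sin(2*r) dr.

Use integration by parts with u = r**3 + 2*r**2 - r - 4, dv = -sin(2*r) dr, so v = cos(2*r)/2.
Apply parts 3 times (tabular method): alternate signs, differentiate u down to 0, integrate dv up.

r**3*cos(2*r)/2 - 3*r**2*sin(2*r)/4 + r**2*cos(2*r) - r*sin(2*r) - 5*r*cos(2*r)/4 + 5*sin(2*r)/8 - 5*cos(2*r)/2 + C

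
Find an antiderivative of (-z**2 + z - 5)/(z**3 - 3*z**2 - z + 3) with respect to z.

-11*log(z - 3)/8 + 5*log(z - 1)/4 - 7*log(z + 1)/8 + C

Factor the denominator: (z - 3)*(z - 1)*(z + 1).
Partial-fraction decomposition: -7/(8*(z + 1)) + 5/(4*(z - 1)) - 11/(8*(z - 3)).
Integrate each term: A/(z−a) contributes A·log|z−a|.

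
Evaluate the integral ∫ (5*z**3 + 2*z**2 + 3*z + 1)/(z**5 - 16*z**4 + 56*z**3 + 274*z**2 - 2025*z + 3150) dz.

Factor the denominator: (z - 7)*(z - 6)*(z - 5)*(z - 3)*(z + 5).
Partial-fraction decomposition: -589/(10560*(z + 5)) - 163/(192*(z - 3)) + 691/(40*(z - 5)) - 1171/(33*(z - 6)) + 1835/(96*(z - 7)).
Integrate each term: A/(z−a) contributes A·log|z−a|.

1835*log(z - 7)/96 - 1171*log(z - 6)/33 + 691*log(z - 5)/40 - 163*log(z - 3)/192 - 589*log(z + 5)/10560 + C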